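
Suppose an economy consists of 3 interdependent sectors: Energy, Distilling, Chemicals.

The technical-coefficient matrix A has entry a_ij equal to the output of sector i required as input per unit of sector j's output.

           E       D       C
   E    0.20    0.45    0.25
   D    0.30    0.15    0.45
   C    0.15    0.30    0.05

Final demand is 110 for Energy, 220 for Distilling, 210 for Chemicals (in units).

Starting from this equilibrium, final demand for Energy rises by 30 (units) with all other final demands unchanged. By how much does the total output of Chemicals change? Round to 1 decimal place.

Δx_C = 20.1

I − A =
  [   0.80    -0.45    -0.25]
  [  -0.30     0.85    -0.45]
  [  -0.15    -0.30     0.95]
Cofactors of I−A, C_ij = (−1)^(i+j)·(minor ij) (rows/columns in the sector order above):
  C_11 = (0.85)(0.95) − (-0.45)(-0.30) = 0.6725
  C_12 = −[(-0.30)(0.95) − (-0.45)(-0.15)] = 0.3525
  C_13 = (-0.30)(-0.30) − (0.85)(-0.15) = 0.2175
  C_21 = −[(-0.45)(0.95) − (-0.25)(-0.30)] = 0.5025
  C_22 = (0.80)(0.95) − (-0.25)(-0.15) = 0.7225
  C_23 = −[(0.80)(-0.30) − (-0.45)(-0.15)] = 0.3075
  C_31 = (-0.45)(-0.45) − (-0.25)(0.85) = 0.4150
  C_32 = −[(0.80)(-0.45) − (-0.25)(-0.30)] = 0.4350
  C_33 = (0.80)(0.85) − (-0.45)(-0.30) = 0.5450
det(I−A) = Σ_j (I−A)_1j·C_1j = (0.80)(0.6725) + (-0.45)(0.3525) + (-0.25)(0.2175) = 0.3250
adj(I−A) = Cᵀ =
  [ 0.6725   0.5025   0.4150]
  [ 0.3525   0.7225   0.4350]
  [ 0.2175   0.3075   0.5450]
(I − A)⁻¹ = adj(I−A) / det(I−A) ≈
  [   2.0692     1.5462     1.2769]
  [   1.0846     2.2231     1.3385]
  [   0.6692     0.9462     1.6769]
Δx = (I − A)⁻¹ Δd with Δd having +30 in the Energy component and 0 elsewhere.
So Δx_C = L_CE · (+30), where L_CE = adj(I−A)_CE / det(I−A) = 0.2175 / 0.3250.
Δx_C = 0.2175 × (+30) / 0.3250 = 6.525 / 0.3250 ≈ 20.1.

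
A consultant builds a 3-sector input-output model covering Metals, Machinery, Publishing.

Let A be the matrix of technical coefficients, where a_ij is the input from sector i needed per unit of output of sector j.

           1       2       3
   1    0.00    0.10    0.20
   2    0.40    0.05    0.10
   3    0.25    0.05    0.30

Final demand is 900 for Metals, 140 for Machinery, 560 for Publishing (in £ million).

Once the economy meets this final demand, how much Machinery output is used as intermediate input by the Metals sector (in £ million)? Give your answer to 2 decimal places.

z_21 = 496.33

I − A =
  [   1.00    -0.10    -0.20]
  [  -0.40     0.95    -0.10]
  [  -0.25    -0.05     0.70]
Cofactors of I−A, C_ij = (−1)^(i+j)·(minor ij) (rows/columns in the sector order above):
  C_11 = (0.95)(0.70) − (-0.10)(-0.05) = 0.6600
  C_12 = −[(-0.40)(0.70) − (-0.10)(-0.25)] = 0.3050
  C_13 = (-0.40)(-0.05) − (0.95)(-0.25) = 0.2575
  C_21 = −[(-0.10)(0.70) − (-0.20)(-0.05)] = 0.0800
  C_22 = (1.00)(0.70) − (-0.20)(-0.25) = 0.6500
  C_23 = −[(1.00)(-0.05) − (-0.10)(-0.25)] = 0.0750
  C_31 = (-0.10)(-0.10) − (-0.20)(0.95) = 0.2000
  C_32 = −[(1.00)(-0.10) − (-0.20)(-0.40)] = 0.1800
  C_33 = (1.00)(0.95) − (-0.10)(-0.40) = 0.9100
det(I−A) = Σ_j (I−A)_1j·C_1j = (1.00)(0.6600) + (-0.10)(0.3050) + (-0.20)(0.2575) = 0.5780
adj(I−A) = Cᵀ =
  [ 0.6600   0.0800   0.2000]
  [ 0.3050   0.6500   0.1800]
  [ 0.2575   0.0750   0.9100]
(I − A)⁻¹ = adj(I−A) / det(I−A) ≈
  [   1.1419     0.1384     0.3460]
  [   0.5277     1.1246     0.3114]
  [   0.4455     0.1298     1.5744]
First solve x = (I − A)⁻¹ d = adj(I−A)·d / det(I−A); in particular x_1 = (0.6600·900 + 0.0800·140 + 0.2000·560) / 0.5780 = 717.20 / 0.5780 ≈ 1240.8304.
Intermediate flow from 2 to 1: z_21 = a_21 · x_1 = 0.40 × 717.20 / 0.5780 = 286.88 / 0.5780 ≈ 496.33.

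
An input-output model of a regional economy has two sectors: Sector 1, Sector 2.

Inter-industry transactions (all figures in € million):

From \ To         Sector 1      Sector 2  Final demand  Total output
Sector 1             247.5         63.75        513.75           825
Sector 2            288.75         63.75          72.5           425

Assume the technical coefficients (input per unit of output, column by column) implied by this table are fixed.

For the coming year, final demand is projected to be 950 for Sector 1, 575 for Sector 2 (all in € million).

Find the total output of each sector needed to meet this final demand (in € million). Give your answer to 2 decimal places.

x_1 = 1647.47, x_2 = 1354.84

Technical coefficients a_ij = z_ij / X_j:
  a_11 = 247.5/825 = 0.30, a_21 = 288.75/825 = 0.35
  a_12 = 63.75/425 = 0.15, a_22 = 63.75/425 = 0.15
I − A =
  [   0.70    -0.15]
  [  -0.35     0.85]
det(I−A) = (0.70)(0.85) − (-0.15)(-0.35) = 0.5425
adj(I−A) = [[0.85, 0.15], [0.35, 0.70]]
(I − A)⁻¹ = adj(I−A) / det(I−A) ≈
  [   1.5668     0.2765]
  [   0.6452     1.2903]
x = (I − A)⁻¹ d = adj(I−A)·d / det(I−A), with det(I−A) = 0.5425:
  x_1 = (0.85·950 + 0.15·575) / 0.5425 = 893.75 / 0.5425 ≈ 1647.47
  x_2 = (0.35·950 + 0.70·575) / 0.5425 = 735.00 / 0.5425 ≈ 1354.84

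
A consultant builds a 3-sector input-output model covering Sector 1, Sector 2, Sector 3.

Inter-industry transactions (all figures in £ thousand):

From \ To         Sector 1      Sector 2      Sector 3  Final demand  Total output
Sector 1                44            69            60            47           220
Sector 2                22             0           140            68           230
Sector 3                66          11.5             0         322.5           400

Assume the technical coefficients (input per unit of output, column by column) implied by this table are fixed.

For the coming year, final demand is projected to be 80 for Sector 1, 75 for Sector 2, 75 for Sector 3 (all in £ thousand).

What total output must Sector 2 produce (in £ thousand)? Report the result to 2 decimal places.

Technical coefficients a_ij = z_ij / X_j:
  a_11 = 44/220 = 0.20, a_21 = 22/220 = 0.10, a_31 = 66/220 = 0.30
  a_12 = 69/230 = 0.30, a_22 = 0/230 = 0.00, a_32 = 11.5/230 = 0.05
  a_13 = 60/400 = 0.15, a_23 = 140/400 = 0.35, a_33 = 0/400 = 0.00
I − A =
  [   0.80    -0.30    -0.15]
  [  -0.10     1.00    -0.35]
  [  -0.30    -0.05     1.00]
Cofactors of I−A, C_ij = (−1)^(i+j)·(minor ij) (rows/columns in the sector order above):
  C_11 = (1.00)(1.00) − (-0.35)(-0.05) = 0.9825
  C_12 = −[(-0.10)(1.00) − (-0.35)(-0.30)] = 0.2050
  C_13 = (-0.10)(-0.05) − (1.00)(-0.30) = 0.3050
  C_21 = −[(-0.30)(1.00) − (-0.15)(-0.05)] = 0.3075
  C_22 = (0.80)(1.00) − (-0.15)(-0.30) = 0.7550
  C_23 = −[(0.80)(-0.05) − (-0.30)(-0.30)] = 0.1300
  C_31 = (-0.30)(-0.35) − (-0.15)(1.00) = 0.2550
  C_32 = −[(0.80)(-0.35) − (-0.15)(-0.10)] = 0.2950
  C_33 = (0.80)(1.00) − (-0.30)(-0.10) = 0.7700
det(I−A) = Σ_j (I−A)_1j·C_1j = (0.80)(0.9825) + (-0.30)(0.2050) + (-0.15)(0.3050) = 0.67875
adj(I−A) = Cᵀ =
  [ 0.9825   0.3075   0.2550]
  [ 0.2050   0.7550   0.2950]
  [ 0.3050   0.1300   0.7700]
(I − A)⁻¹ = adj(I−A) / det(I−A) ≈
  [   1.4475     0.4530     0.3757]
  [   0.3020     1.1123     0.4346]
  [   0.4494     0.1915     1.1344]
x = (I − A)⁻¹ d = adj(I−A)·d / det(I−A), with det(I−A) = 0.67875:
  x_1 = (0.9825·80 + 0.3075·75 + 0.2550·75) / 0.67875 = 120.7875 / 0.67875 ≈ 177.96
  x_2 = (0.2050·80 + 0.7550·75 + 0.2950·75) / 0.67875 = 95.15 / 0.67875 ≈ 140.18
  x_3 = (0.3050·80 + 0.1300·75 + 0.7700·75) / 0.67875 = 91.90 / 0.67875 ≈ 135.40

x_2 = 140.18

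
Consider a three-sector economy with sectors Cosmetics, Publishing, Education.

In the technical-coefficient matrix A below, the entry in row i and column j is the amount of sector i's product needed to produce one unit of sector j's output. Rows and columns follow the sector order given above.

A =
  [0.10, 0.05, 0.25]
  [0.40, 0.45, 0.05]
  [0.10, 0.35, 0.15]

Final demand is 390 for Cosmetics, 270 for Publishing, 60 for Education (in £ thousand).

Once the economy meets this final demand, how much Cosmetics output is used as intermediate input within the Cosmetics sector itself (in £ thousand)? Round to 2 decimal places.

I − A =
  [   0.90    -0.05    -0.25]
  [  -0.40     0.55    -0.05]
  [  -0.10    -0.35     0.85]
Cofactors of I−A, C_ij = (−1)^(i+j)·(minor ij) (rows/columns in the sector order above):
  C_11 = (0.55)(0.85) − (-0.05)(-0.35) = 0.4500
  C_12 = −[(-0.40)(0.85) − (-0.05)(-0.10)] = 0.3450
  C_13 = (-0.40)(-0.35) − (0.55)(-0.10) = 0.1950
  C_21 = −[(-0.05)(0.85) − (-0.25)(-0.35)] = 0.1300
  C_22 = (0.90)(0.85) − (-0.25)(-0.10) = 0.7400
  C_23 = −[(0.90)(-0.35) − (-0.05)(-0.10)] = 0.3200
  C_31 = (-0.05)(-0.05) − (-0.25)(0.55) = 0.1400
  C_32 = −[(0.90)(-0.05) − (-0.25)(-0.40)] = 0.1450
  C_33 = (0.90)(0.55) − (-0.05)(-0.40) = 0.4750
det(I−A) = Σ_j (I−A)_1j·C_1j = (0.90)(0.4500) + (-0.05)(0.3450) + (-0.25)(0.1950) = 0.3390
adj(I−A) = Cᵀ =
  [ 0.4500   0.1300   0.1400]
  [ 0.3450   0.7400   0.1450]
  [ 0.1950   0.3200   0.4750]
(I − A)⁻¹ = adj(I−A) / det(I−A) ≈
  [   1.3274     0.3835     0.4130]
  [   1.0177     2.1829     0.4277]
  [   0.5752     0.9440     1.4012]
First solve x = (I − A)⁻¹ d = adj(I−A)·d / det(I−A); in particular x_1 = (0.4500·390 + 0.1300·270 + 0.1400·60) / 0.3390 = 219.00 / 0.3390 ≈ 646.0177.
Intermediate flow from 1 to 1: z_11 = a_11 · x_1 = 0.10 × 219.00 / 0.3390 = 21.90 / 0.3390 ≈ 64.60.

z_11 = 64.60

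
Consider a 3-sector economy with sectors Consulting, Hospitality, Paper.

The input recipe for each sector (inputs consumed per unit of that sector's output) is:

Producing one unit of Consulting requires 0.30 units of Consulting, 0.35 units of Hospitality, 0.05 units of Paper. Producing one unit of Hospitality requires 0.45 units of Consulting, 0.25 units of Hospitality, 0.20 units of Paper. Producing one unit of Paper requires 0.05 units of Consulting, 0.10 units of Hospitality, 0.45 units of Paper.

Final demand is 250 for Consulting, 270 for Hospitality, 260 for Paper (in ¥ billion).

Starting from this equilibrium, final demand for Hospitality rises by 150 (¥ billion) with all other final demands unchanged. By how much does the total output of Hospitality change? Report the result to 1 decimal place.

I − A =
  [   0.70    -0.45    -0.05]
  [  -0.35     0.75    -0.10]
  [  -0.05    -0.20     0.55]
Cofactors of I−A, C_ij = (−1)^(i+j)·(minor ij) (rows/columns in the sector order above):
  C_11 = (0.75)(0.55) − (-0.10)(-0.20) = 0.3925
  C_12 = −[(-0.35)(0.55) − (-0.10)(-0.05)] = 0.1975
  C_13 = (-0.35)(-0.20) − (0.75)(-0.05) = 0.1075
  C_21 = −[(-0.45)(0.55) − (-0.05)(-0.20)] = 0.2575
  C_22 = (0.70)(0.55) − (-0.05)(-0.05) = 0.3825
  C_23 = −[(0.70)(-0.20) − (-0.45)(-0.05)] = 0.1625
  C_31 = (-0.45)(-0.10) − (-0.05)(0.75) = 0.0825
  C_32 = −[(0.70)(-0.10) − (-0.05)(-0.35)] = 0.0875
  C_33 = (0.70)(0.75) − (-0.45)(-0.35) = 0.3675
det(I−A) = Σ_j (I−A)_1j·C_1j = (0.70)(0.3925) + (-0.45)(0.1975) + (-0.05)(0.1075) = 0.1805
adj(I−A) = Cᵀ =
  [ 0.3925   0.2575   0.0825]
  [ 0.1975   0.3825   0.0875]
  [ 0.1075   0.1625   0.3675]
(I − A)⁻¹ = adj(I−A) / det(I−A) ≈
  [   2.1745     1.4266     0.4571]
  [   1.0942     2.1191     0.4848]
  [   0.5956     0.9003     2.0360]
Δx = (I − A)⁻¹ Δd with Δd having +150 in the Hospitality component and 0 elsewhere.
So Δx_H = L_HH · (+150), where L_HH = adj(I−A)_HH / det(I−A) = 0.3825 / 0.1805.
Δx_H = 0.3825 × (+150) / 0.1805 = 57.375 / 0.1805 ≈ 317.9.

Δx_H = 317.9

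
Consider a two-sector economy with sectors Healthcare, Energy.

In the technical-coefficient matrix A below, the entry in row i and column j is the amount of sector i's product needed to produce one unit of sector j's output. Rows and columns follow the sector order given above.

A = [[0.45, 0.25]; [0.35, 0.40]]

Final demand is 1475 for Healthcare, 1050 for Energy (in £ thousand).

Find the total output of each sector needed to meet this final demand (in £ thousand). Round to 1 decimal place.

I − A =
  [   0.55    -0.25]
  [  -0.35     0.60]
det(I−A) = (0.55)(0.60) − (-0.25)(-0.35) = 0.2425
adj(I−A) = [[0.60, 0.25], [0.35, 0.55]]
(I − A)⁻¹ = adj(I−A) / det(I−A) ≈
  [   2.4742     1.0309]
  [   1.4433     2.2680]
x = (I − A)⁻¹ d = adj(I−A)·d / det(I−A), with det(I−A) = 0.2425:
  x_H = (0.60·1475 + 0.25·1050) / 0.2425 = 1147.50 / 0.2425 ≈ 4732.0
  x_E = (0.35·1475 + 0.55·1050) / 0.2425 = 1093.75 / 0.2425 ≈ 4510.3

x_H = 4732.0, x_E = 4510.3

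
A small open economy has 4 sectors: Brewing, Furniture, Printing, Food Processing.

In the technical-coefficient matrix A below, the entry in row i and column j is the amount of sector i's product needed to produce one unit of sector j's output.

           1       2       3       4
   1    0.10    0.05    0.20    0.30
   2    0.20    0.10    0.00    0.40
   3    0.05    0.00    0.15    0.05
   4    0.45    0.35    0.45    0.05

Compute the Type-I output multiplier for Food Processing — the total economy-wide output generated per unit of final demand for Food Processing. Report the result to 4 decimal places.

m_4 = 3.5751

I − A =
  [   0.90    -0.05    -0.20    -0.30]
  [  -0.20     0.90     0.00    -0.40]
  [  -0.05     0.00     0.85    -0.05]
  [  -0.45    -0.35    -0.45     0.95]
Compute the cofactors C_ij = (−1)^(i+j)·(3×3 minor ij) of I−A; the adjugate is their transpose:
adj(I−A) = Cᵀ =
  [ 0.5875   0.1320   0.2735   0.2555]
  [ 0.3190   0.5710   0.2630   0.3550]
  [ 0.0595   0.0245   0.4825   0.0545]
  [ 0.4240   0.2845   0.4550   0.6710]
det(I−A) = Σ_j (I−A)_1j·C_1j = (0.90)(0.5875) + (-0.05)(0.3190) + (-0.20)(0.0595) + (-0.30)(0.4240) = 0.3737
(I − A)⁻¹ = adj(I−A) / det(I−A) ≈
  [   1.57212     0.35322     0.73187     0.68370]
  [   0.85363     1.52796     0.70377     0.94996]
  [   0.15922     0.06556     1.29114     0.14584]
  [   1.13460     0.76131     1.21755     1.79556]
The output multiplier for sector j is the column-j sum of the Leontief inverse (I − A)⁻¹ = adj(I−A) / det(I−A).
Column 4 of adj(I−A): (0.2555, 0.3550, 0.0545, 0.6710); det(I−A) = 0.3737.
m_4 = (0.2555 + 0.3550 + 0.0545 + 0.6710) / 0.3737 = 1.336 / 0.3737 ≈ 3.5751.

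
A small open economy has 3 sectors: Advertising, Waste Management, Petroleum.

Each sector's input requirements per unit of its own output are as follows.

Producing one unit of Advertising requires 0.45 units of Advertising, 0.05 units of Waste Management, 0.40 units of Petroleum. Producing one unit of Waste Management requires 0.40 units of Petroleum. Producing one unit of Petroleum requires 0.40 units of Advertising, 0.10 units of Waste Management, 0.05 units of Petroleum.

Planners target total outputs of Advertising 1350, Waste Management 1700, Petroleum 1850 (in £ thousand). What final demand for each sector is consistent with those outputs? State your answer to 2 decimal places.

d_A = 2.50, d_W = 1447.50, d_P = 537.50

I − A =
  [   0.55     0.00    -0.40]
  [  -0.05     1.00    -0.10]
  [  -0.40    -0.40     0.95]
d = (I − A) x:
  d_A = (+0.55)·1350 + (+0.00)·1700 + (-0.40)·1850 = 2.50
  d_W = (-0.05)·1350 + (+1.00)·1700 + (-0.10)·1850 = 1447.50
  d_P = (-0.40)·1350 + (-0.40)·1700 + (+0.95)·1850 = 537.50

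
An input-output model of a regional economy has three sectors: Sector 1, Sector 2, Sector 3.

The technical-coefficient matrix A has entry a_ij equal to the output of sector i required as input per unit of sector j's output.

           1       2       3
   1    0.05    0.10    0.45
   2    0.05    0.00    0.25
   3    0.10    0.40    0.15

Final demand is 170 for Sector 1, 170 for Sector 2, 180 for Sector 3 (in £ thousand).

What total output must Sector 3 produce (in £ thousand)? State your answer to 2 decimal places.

x_3 = 394.02

I − A =
  [   0.95    -0.10    -0.45]
  [  -0.05     1.00    -0.25]
  [  -0.10    -0.40     0.85]
Cofactors of I−A, C_ij = (−1)^(i+j)·(minor ij) (rows/columns in the sector order above):
  C_11 = (1.00)(0.85) − (-0.25)(-0.40) = 0.7500
  C_12 = −[(-0.05)(0.85) − (-0.25)(-0.10)] = 0.0675
  C_13 = (-0.05)(-0.40) − (1.00)(-0.10) = 0.1200
  C_21 = −[(-0.10)(0.85) − (-0.45)(-0.40)] = 0.2650
  C_22 = (0.95)(0.85) − (-0.45)(-0.10) = 0.7625
  C_23 = −[(0.95)(-0.40) − (-0.10)(-0.10)] = 0.3900
  C_31 = (-0.10)(-0.25) − (-0.45)(1.00) = 0.4750
  C_32 = −[(0.95)(-0.25) − (-0.45)(-0.05)] = 0.2600
  C_33 = (0.95)(1.00) − (-0.10)(-0.05) = 0.9450
det(I−A) = Σ_j (I−A)_1j·C_1j = (0.95)(0.7500) + (-0.10)(0.0675) + (-0.45)(0.1200) = 0.65175
adj(I−A) = Cᵀ =
  [ 0.7500   0.2650   0.4750]
  [ 0.0675   0.7625   0.2600]
  [ 0.1200   0.3900   0.9450]
(I − A)⁻¹ = adj(I−A) / det(I−A) ≈
  [   1.1507     0.4066     0.7288]
  [   0.1036     1.1699     0.3989]
  [   0.1841     0.5984     1.4499]
x = (I − A)⁻¹ d = adj(I−A)·d / det(I−A), with det(I−A) = 0.65175:
  x_1 = (0.7500·170 + 0.2650·170 + 0.4750·180) / 0.65175 = 258.05 / 0.65175 ≈ 395.93
  x_2 = (0.0675·170 + 0.7625·170 + 0.2600·180) / 0.65175 = 187.90 / 0.65175 ≈ 288.30
  x_3 = (0.1200·170 + 0.3900·170 + 0.9450·180) / 0.65175 = 256.80 / 0.65175 ≈ 394.02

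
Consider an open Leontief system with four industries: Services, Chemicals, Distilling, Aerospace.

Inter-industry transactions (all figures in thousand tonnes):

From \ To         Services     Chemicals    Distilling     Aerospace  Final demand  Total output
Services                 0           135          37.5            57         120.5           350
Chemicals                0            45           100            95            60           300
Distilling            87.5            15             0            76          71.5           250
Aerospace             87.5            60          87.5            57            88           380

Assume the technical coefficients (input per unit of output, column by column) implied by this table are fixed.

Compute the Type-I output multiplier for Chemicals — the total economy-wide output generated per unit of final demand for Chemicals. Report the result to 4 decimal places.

m_2 = 4.0091

Technical coefficients a_ij = z_ij / X_j:
  a_11 = 0/350 = 0.00, a_21 = 0/350 = 0.00, a_31 = 87.5/350 = 0.25, a_41 = 87.5/350 = 0.25
  a_12 = 135/300 = 0.45, a_22 = 45/300 = 0.15, a_32 = 15/300 = 0.05, a_42 = 60/300 = 0.20
  a_13 = 37.5/250 = 0.15, a_23 = 100/250 = 0.40, a_33 = 0/250 = 0.00, a_43 = 87.5/250 = 0.35
  a_14 = 57/380 = 0.15, a_24 = 95/380 = 0.25, a_34 = 76/380 = 0.20, a_44 = 57/380 = 0.15
I − A =
  [   1.00    -0.45    -0.15    -0.15]
  [   0.00     0.85    -0.40    -0.25]
  [  -0.25    -0.05     1.00    -0.20]
  [  -0.25    -0.20    -0.35     0.85]
Compute the cofactors C_ij = (−1)^(i+j)·(3×3 minor ij) of I−A; the adjugate is their transpose:
adj(I−A) = Cᵀ =
  [ 0.575625   0.396000   0.349875   0.300375]
  [ 0.189375   0.690000   0.421875   0.335625]
  [ 0.213750   0.206250   0.612500   0.242500]
  [ 0.301875   0.363750   0.454375   0.753125]
det(I−A) = Σ_j (I−A)_1j·C_1j = (1.00)(0.575625) + (-0.45)(0.189375) + (-0.15)(0.213750) + (-0.15)(0.301875) = 0.4130625
(I − A)⁻¹ = adj(I−A) / det(I−A) ≈
  [   1.39355     0.95869     0.84703     0.72719]
  [   0.45847     1.67045     1.02133     0.81253]
  [   0.51748     0.49932     1.48283     0.58708]
  [   0.73082     0.88062     1.10002     1.82327]
The output multiplier for sector j is the column-j sum of the Leontief inverse (I − A)⁻¹ = adj(I−A) / det(I−A).
Column 2 of adj(I−A): (0.396000, 0.690000, 0.206250, 0.363750); det(I−A) = 0.4130625.
m_2 = (0.396000 + 0.690000 + 0.206250 + 0.363750) / 0.4130625 = 1.656 / 0.4130625 ≈ 4.0091.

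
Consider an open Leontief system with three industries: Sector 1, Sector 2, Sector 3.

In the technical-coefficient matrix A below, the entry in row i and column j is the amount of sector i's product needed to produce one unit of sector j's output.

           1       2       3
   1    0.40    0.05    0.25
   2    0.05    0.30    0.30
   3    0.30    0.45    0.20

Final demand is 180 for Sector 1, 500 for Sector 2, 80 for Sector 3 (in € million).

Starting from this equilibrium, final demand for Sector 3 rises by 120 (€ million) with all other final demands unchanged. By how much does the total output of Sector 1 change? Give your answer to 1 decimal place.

I − A =
  [   0.60    -0.05    -0.25]
  [  -0.05     0.70    -0.30]
  [  -0.30    -0.45     0.80]
Cofactors of I−A, C_ij = (−1)^(i+j)·(minor ij) (rows/columns in the sector order above):
  C_11 = (0.70)(0.80) − (-0.30)(-0.45) = 0.4250
  C_12 = −[(-0.05)(0.80) − (-0.30)(-0.30)] = 0.1300
  C_13 = (-0.05)(-0.45) − (0.70)(-0.30) = 0.2325
  C_21 = −[(-0.05)(0.80) − (-0.25)(-0.45)] = 0.1525
  C_22 = (0.60)(0.80) − (-0.25)(-0.30) = 0.4050
  C_23 = −[(0.60)(-0.45) − (-0.05)(-0.30)] = 0.2850
  C_31 = (-0.05)(-0.30) − (-0.25)(0.70) = 0.1900
  C_32 = −[(0.60)(-0.30) − (-0.25)(-0.05)] = 0.1925
  C_33 = (0.60)(0.70) − (-0.05)(-0.05) = 0.4175
det(I−A) = Σ_j (I−A)_1j·C_1j = (0.60)(0.4250) + (-0.05)(0.1300) + (-0.25)(0.2325) = 0.190375
adj(I−A) = Cᵀ =
  [ 0.4250   0.1525   0.1900]
  [ 0.1300   0.4050   0.1925]
  [ 0.2325   0.2850   0.4175]
(I − A)⁻¹ = adj(I−A) / det(I−A) ≈
  [   2.2324     0.8011     0.9980]
  [   0.6829     2.1274     1.0112]
  [   1.2213     1.4970     2.1930]
Δx = (I − A)⁻¹ Δd with Δd having +120 in the Sector 3 component and 0 elsewhere.
So Δx_1 = L_13 · (+120), where L_13 = adj(I−A)_13 / det(I−A) = 0.1900 / 0.190375.
Δx_1 = 0.1900 × (+120) / 0.190375 = 22.80 / 0.190375 ≈ 119.8.

Δx_1 = 119.8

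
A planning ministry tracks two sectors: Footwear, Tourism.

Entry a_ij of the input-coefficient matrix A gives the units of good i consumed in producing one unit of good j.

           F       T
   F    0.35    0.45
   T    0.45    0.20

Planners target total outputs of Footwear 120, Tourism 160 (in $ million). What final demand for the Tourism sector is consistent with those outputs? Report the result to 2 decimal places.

d_T = 74.00

I − A =
  [   0.65    -0.45]
  [  -0.45     0.80]
d = (I − A) x:
  d_F = (+0.65)·120 + (-0.45)·160 = 6.00
  d_T = (-0.45)·120 + (+0.80)·160 = 74.00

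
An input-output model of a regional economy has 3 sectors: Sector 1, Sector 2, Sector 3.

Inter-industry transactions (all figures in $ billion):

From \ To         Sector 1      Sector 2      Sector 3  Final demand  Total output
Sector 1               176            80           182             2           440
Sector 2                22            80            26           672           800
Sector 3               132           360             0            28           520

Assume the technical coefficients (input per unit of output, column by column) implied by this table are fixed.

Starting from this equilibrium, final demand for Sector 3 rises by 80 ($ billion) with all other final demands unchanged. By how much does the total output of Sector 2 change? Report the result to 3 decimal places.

Technical coefficients a_ij = z_ij / X_j:
  a_11 = 176/440 = 0.40, a_21 = 22/440 = 0.05, a_31 = 132/440 = 0.30
  a_12 = 80/800 = 0.10, a_22 = 80/800 = 0.10, a_32 = 360/800 = 0.45
  a_13 = 182/520 = 0.35, a_23 = 26/520 = 0.05, a_33 = 0/520 = 0.00
I − A =
  [   0.60    -0.10    -0.35]
  [  -0.05     0.90    -0.05]
  [  -0.30    -0.45     1.00]
Cofactors of I−A, C_ij = (−1)^(i+j)·(minor ij) (rows/columns in the sector order above):
  C_11 = (0.90)(1.00) − (-0.05)(-0.45) = 0.8775
  C_12 = −[(-0.05)(1.00) − (-0.05)(-0.30)] = 0.0650
  C_13 = (-0.05)(-0.45) − (0.90)(-0.30) = 0.2925
  C_21 = −[(-0.10)(1.00) − (-0.35)(-0.45)] = 0.2575
  C_22 = (0.60)(1.00) − (-0.35)(-0.30) = 0.4950
  C_23 = −[(0.60)(-0.45) − (-0.10)(-0.30)] = 0.3000
  C_31 = (-0.10)(-0.05) − (-0.35)(0.90) = 0.3200
  C_32 = −[(0.60)(-0.05) − (-0.35)(-0.05)] = 0.0475
  C_33 = (0.60)(0.90) − (-0.10)(-0.05) = 0.5350
det(I−A) = Σ_j (I−A)_1j·C_1j = (0.60)(0.8775) + (-0.10)(0.0650) + (-0.35)(0.2925) = 0.417625
adj(I−A) = Cᵀ =
  [ 0.8775   0.2575   0.3200]
  [ 0.0650   0.4950   0.0475]
  [ 0.2925   0.3000   0.5350]
(I − A)⁻¹ = adj(I−A) / det(I−A) ≈
  [   2.1012     0.6166     0.7662]
  [   0.1556     1.1853     0.1137]
  [   0.7004     0.7183     1.2811]
Δx = (I − A)⁻¹ Δd with Δd having +80 in the Sector 3 component and 0 elsewhere.
So Δx_2 = L_23 · (+80), where L_23 = adj(I−A)_23 / det(I−A) = 0.0475 / 0.417625.
Δx_2 = 0.0475 × (+80) / 0.417625 = 3.80 / 0.417625 ≈ 9.099.

Δx_2 = 9.099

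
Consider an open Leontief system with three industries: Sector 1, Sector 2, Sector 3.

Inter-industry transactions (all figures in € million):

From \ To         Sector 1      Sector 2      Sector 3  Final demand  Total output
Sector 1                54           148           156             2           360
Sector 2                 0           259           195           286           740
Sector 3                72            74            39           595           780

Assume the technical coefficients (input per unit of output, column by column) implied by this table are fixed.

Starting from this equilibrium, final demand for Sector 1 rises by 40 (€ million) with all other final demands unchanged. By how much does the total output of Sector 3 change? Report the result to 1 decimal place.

Δx_3 = 11.1

Technical coefficients a_ij = z_ij / X_j:
  a_11 = 54/360 = 0.15, a_21 = 0/360 = 0.00, a_31 = 72/360 = 0.20
  a_12 = 148/740 = 0.20, a_22 = 259/740 = 0.35, a_32 = 74/740 = 0.10
  a_13 = 156/780 = 0.20, a_23 = 195/780 = 0.25, a_33 = 39/780 = 0.05
I − A =
  [   0.85    -0.20    -0.20]
  [   0.00     0.65    -0.25]
  [  -0.20    -0.10     0.95]
Cofactors of I−A, C_ij = (−1)^(i+j)·(minor ij) (rows/columns in the sector order above):
  C_11 = (0.65)(0.95) − (-0.25)(-0.10) = 0.5925
  C_12 = −[(0.00)(0.95) − (-0.25)(-0.20)] = 0.0500
  C_13 = (0.00)(-0.10) − (0.65)(-0.20) = 0.1300
  C_21 = −[(-0.20)(0.95) − (-0.20)(-0.10)] = 0.2100
  C_22 = (0.85)(0.95) − (-0.20)(-0.20) = 0.7675
  C_23 = −[(0.85)(-0.10) − (-0.20)(-0.20)] = 0.1250
  C_31 = (-0.20)(-0.25) − (-0.20)(0.65) = 0.1800
  C_32 = −[(0.85)(-0.25) − (-0.20)(0.00)] = 0.2125
  C_33 = (0.85)(0.65) − (-0.20)(0.00) = 0.5525
det(I−A) = Σ_j (I−A)_1j·C_1j = (0.85)(0.5925) + (-0.20)(0.0500) + (-0.20)(0.1300) = 0.467625
adj(I−A) = Cᵀ =
  [ 0.5925   0.2100   0.1800]
  [ 0.0500   0.7675   0.2125]
  [ 0.1300   0.1250   0.5525]
(I − A)⁻¹ = adj(I−A) / det(I−A) ≈
  [   1.2670     0.4491     0.3849]
  [   0.1069     1.6413     0.4544]
  [   0.2780     0.2673     1.1815]
Δx = (I − A)⁻¹ Δd with Δd having +40 in the Sector 1 component and 0 elsewhere.
So Δx_3 = L_31 · (+40), where L_31 = adj(I−A)_31 / det(I−A) = 0.1300 / 0.467625.
Δx_3 = 0.1300 × (+40) / 0.467625 = 5.20 / 0.467625 ≈ 11.1.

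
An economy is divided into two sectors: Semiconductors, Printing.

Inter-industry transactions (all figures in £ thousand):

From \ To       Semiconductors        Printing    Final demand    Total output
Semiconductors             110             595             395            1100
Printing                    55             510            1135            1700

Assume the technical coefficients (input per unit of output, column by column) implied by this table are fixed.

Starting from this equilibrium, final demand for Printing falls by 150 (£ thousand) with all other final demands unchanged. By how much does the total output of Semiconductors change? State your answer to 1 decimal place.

Δx_S = -85.7

Technical coefficients a_ij = z_ij / X_j:
  a_SS = 110/1100 = 0.10, a_PS = 55/1100 = 0.05
  a_SP = 595/1700 = 0.35, a_PP = 510/1700 = 0.30
I − A =
  [   0.90    -0.35]
  [  -0.05     0.70]
det(I−A) = (0.90)(0.70) − (-0.35)(-0.05) = 0.6125
adj(I−A) = [[0.70, 0.35], [0.05, 0.90]]
(I − A)⁻¹ = adj(I−A) / det(I−A) ≈
  [   1.1429     0.5714]
  [   0.0816     1.4694]
Δx = (I − A)⁻¹ Δd with Δd having -150 in the Printing component and 0 elsewhere.
So Δx_S = L_SP · (-150), where L_SP = adj(I−A)_SP / det(I−A) = 0.35 / 0.6125.
Δx_S = 0.35 × (-150) / 0.6125 = -52.50 / 0.6125 ≈ -85.7.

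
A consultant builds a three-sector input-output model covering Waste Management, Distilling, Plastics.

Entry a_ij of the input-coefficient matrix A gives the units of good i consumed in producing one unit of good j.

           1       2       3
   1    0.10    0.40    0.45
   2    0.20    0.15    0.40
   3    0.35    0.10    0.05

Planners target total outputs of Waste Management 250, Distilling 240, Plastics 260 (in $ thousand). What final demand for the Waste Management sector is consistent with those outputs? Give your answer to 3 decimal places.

d_1 = 12.000

I − A =
  [   0.90    -0.40    -0.45]
  [  -0.20     0.85    -0.40]
  [  -0.35    -0.10     0.95]
d = (I − A) x:
  d_1 = (+0.90)·250 + (-0.40)·240 + (-0.45)·260 = 12.000
  d_2 = (-0.20)·250 + (+0.85)·240 + (-0.40)·260 = 50.000
  d_3 = (-0.35)·250 + (-0.10)·240 + (+0.95)·260 = 135.500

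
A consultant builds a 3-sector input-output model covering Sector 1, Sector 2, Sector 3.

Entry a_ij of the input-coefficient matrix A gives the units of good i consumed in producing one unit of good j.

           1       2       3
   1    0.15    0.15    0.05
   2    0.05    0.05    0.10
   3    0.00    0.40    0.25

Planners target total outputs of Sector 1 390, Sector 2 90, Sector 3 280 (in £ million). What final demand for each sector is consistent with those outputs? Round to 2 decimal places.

I − A =
  [   0.85    -0.15    -0.05]
  [  -0.05     0.95    -0.10]
  [   0.00    -0.40     0.75]
d = (I − A) x:
  d_1 = (+0.85)·390 + (-0.15)·90 + (-0.05)·280 = 304.00
  d_2 = (-0.05)·390 + (+0.95)·90 + (-0.10)·280 = 38.00
  d_3 = (+0.00)·390 + (-0.40)·90 + (+0.75)·280 = 174.00

d_1 = 304.00, d_2 = 38.00, d_3 = 174.00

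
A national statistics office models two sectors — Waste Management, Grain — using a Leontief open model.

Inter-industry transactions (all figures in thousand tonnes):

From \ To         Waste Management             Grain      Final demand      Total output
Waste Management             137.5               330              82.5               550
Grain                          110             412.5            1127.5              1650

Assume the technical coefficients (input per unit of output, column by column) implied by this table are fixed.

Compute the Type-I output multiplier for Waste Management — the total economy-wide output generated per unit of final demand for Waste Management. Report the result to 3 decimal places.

Technical coefficients a_ij = z_ij / X_j:
  a_11 = 137.5/550 = 0.25, a_21 = 110/550 = 0.20
  a_12 = 330/1650 = 0.20, a_22 = 412.5/1650 = 0.25
I − A =
  [   0.75    -0.20]
  [  -0.20     0.75]
det(I−A) = (0.75)(0.75) − (-0.20)(-0.20) = 0.5225
adj(I−A) = [[0.75, 0.20], [0.20, 0.75]]
(I − A)⁻¹ = adj(I−A) / det(I−A) ≈
  [   1.4354     0.3828]
  [   0.3828     1.4354]
The output multiplier for sector j is the column-j sum of the Leontief inverse (I − A)⁻¹ = adj(I−A) / det(I−A).
Column 1 of adj(I−A): (0.75, 0.20); det(I−A) = 0.5225.
m_1 = (0.75 + 0.20) / 0.5225 = 0.95 / 0.5225 ≈ 1.818.

m_1 = 1.818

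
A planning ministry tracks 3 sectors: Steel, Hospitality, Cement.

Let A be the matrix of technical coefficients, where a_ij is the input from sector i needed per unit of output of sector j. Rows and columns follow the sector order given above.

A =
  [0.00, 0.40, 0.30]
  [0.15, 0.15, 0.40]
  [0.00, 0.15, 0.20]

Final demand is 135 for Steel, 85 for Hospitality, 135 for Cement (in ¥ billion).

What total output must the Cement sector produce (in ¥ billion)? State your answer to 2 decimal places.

x_3 = 216.61

I − A =
  [   1.00    -0.40    -0.30]
  [  -0.15     0.85    -0.40]
  [   0.00    -0.15     0.80]
Cofactors of I−A, C_ij = (−1)^(i+j)·(minor ij) (rows/columns in the sector order above):
  C_11 = (0.85)(0.80) − (-0.40)(-0.15) = 0.6200
  C_12 = −[(-0.15)(0.80) − (-0.40)(0.00)] = 0.1200
  C_13 = (-0.15)(-0.15) − (0.85)(0.00) = 0.0225
  C_21 = −[(-0.40)(0.80) − (-0.30)(-0.15)] = 0.3650
  C_22 = (1.00)(0.80) − (-0.30)(0.00) = 0.8000
  C_23 = −[(1.00)(-0.15) − (-0.40)(0.00)] = 0.1500
  C_31 = (-0.40)(-0.40) − (-0.30)(0.85) = 0.4150
  C_32 = −[(1.00)(-0.40) − (-0.30)(-0.15)] = 0.4450
  C_33 = (1.00)(0.85) − (-0.40)(-0.15) = 0.7900
det(I−A) = Σ_j (I−A)_1j·C_1j = (1.00)(0.6200) + (-0.40)(0.1200) + (-0.30)(0.0225) = 0.56525
adj(I−A) = Cᵀ =
  [ 0.6200   0.3650   0.4150]
  [ 0.1200   0.8000   0.4450]
  [ 0.0225   0.1500   0.7900]
(I − A)⁻¹ = adj(I−A) / det(I−A) ≈
  [   1.0969     0.6457     0.7342]
  [   0.2123     1.4153     0.7873]
  [   0.0398     0.2654     1.3976]
x = (I − A)⁻¹ d = adj(I−A)·d / det(I−A), with det(I−A) = 0.56525:
  x_1 = (0.6200·135 + 0.3650·85 + 0.4150·135) / 0.56525 = 170.75 / 0.56525 ≈ 302.08
  x_2 = (0.1200·135 + 0.8000·85 + 0.4450·135) / 0.56525 = 144.275 / 0.56525 ≈ 255.24
  x_3 = (0.0225·135 + 0.1500·85 + 0.7900·135) / 0.56525 = 122.4375 / 0.56525 ≈ 216.61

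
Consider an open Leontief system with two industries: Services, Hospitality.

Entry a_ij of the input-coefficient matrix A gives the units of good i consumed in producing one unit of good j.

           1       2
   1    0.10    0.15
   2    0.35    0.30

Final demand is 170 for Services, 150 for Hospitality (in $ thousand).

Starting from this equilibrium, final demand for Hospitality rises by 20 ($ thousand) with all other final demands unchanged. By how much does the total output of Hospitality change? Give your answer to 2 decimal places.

I − A =
  [   0.90    -0.15]
  [  -0.35     0.70]
det(I−A) = (0.90)(0.70) − (-0.15)(-0.35) = 0.5775
adj(I−A) = [[0.70, 0.15], [0.35, 0.90]]
(I − A)⁻¹ = adj(I−A) / det(I−A) ≈
  [   1.2121     0.2597]
  [   0.6061     1.5584]
Δx = (I − A)⁻¹ Δd with Δd having +20 in the Hospitality component and 0 elsewhere.
So Δx_2 = L_22 · (+20), where L_22 = adj(I−A)_22 / det(I−A) = 0.90 / 0.5775.
Δx_2 = 0.90 × (+20) / 0.5775 = 18.00 / 0.5775 ≈ 31.17.

Δx_2 = 31.17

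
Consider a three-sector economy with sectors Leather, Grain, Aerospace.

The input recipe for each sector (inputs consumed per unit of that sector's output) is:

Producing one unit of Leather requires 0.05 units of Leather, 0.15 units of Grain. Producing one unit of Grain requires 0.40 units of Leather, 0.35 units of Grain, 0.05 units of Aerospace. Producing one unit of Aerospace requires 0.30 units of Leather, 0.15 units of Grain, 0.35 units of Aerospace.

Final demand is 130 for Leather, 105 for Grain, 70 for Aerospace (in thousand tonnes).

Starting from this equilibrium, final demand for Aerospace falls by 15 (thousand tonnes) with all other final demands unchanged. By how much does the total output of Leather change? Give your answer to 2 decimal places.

Δx_1 = -10.84

I − A =
  [   0.95    -0.40    -0.30]
  [  -0.15     0.65    -0.15]
  [   0.00    -0.05     0.65]
Cofactors of I−A, C_ij = (−1)^(i+j)·(minor ij) (rows/columns in the sector order above):
  C_11 = (0.65)(0.65) − (-0.15)(-0.05) = 0.4150
  C_12 = −[(-0.15)(0.65) − (-0.15)(0.00)] = 0.0975
  C_13 = (-0.15)(-0.05) − (0.65)(0.00) = 0.0075
  C_21 = −[(-0.40)(0.65) − (-0.30)(-0.05)] = 0.2750
  C_22 = (0.95)(0.65) − (-0.30)(0.00) = 0.6175
  C_23 = −[(0.95)(-0.05) − (-0.40)(0.00)] = 0.0475
  C_31 = (-0.40)(-0.15) − (-0.30)(0.65) = 0.2550
  C_32 = −[(0.95)(-0.15) − (-0.30)(-0.15)] = 0.1875
  C_33 = (0.95)(0.65) − (-0.40)(-0.15) = 0.5575
det(I−A) = Σ_j (I−A)_1j·C_1j = (0.95)(0.4150) + (-0.40)(0.0975) + (-0.30)(0.0075) = 0.3530
adj(I−A) = Cᵀ =
  [ 0.4150   0.2750   0.2550]
  [ 0.0975   0.6175   0.1875]
  [ 0.0075   0.0475   0.5575]
(I − A)⁻¹ = adj(I−A) / det(I−A) ≈
  [   1.1756     0.7790     0.7224]
  [   0.2762     1.7493     0.5312]
  [   0.0212     0.1346     1.5793]
Δx = (I − A)⁻¹ Δd with Δd having -15 in the Aerospace component and 0 elsewhere.
So Δx_1 = L_13 · (-15), where L_13 = adj(I−A)_13 / det(I−A) = 0.2550 / 0.3530.
Δx_1 = 0.2550 × (-15) / 0.3530 = -3.825 / 0.3530 ≈ -10.84.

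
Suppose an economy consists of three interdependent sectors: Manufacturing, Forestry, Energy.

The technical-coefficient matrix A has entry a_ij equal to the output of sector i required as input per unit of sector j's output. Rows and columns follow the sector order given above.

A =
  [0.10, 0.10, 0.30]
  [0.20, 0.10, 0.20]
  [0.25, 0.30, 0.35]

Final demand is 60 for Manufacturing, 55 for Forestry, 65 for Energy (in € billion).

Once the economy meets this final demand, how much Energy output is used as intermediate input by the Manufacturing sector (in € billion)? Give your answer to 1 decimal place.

z_EM = 39.9

I − A =
  [   0.90    -0.10    -0.30]
  [  -0.20     0.90    -0.20]
  [  -0.25    -0.30     0.65]
Cofactors of I−A, C_ij = (−1)^(i+j)·(minor ij) (rows/columns in the sector order above):
  C_11 = (0.90)(0.65) − (-0.20)(-0.30) = 0.5250
  C_12 = −[(-0.20)(0.65) − (-0.20)(-0.25)] = 0.1800
  C_13 = (-0.20)(-0.30) − (0.90)(-0.25) = 0.2850
  C_21 = −[(-0.10)(0.65) − (-0.30)(-0.30)] = 0.1550
  C_22 = (0.90)(0.65) − (-0.30)(-0.25) = 0.5100
  C_23 = −[(0.90)(-0.30) − (-0.10)(-0.25)] = 0.2950
  C_31 = (-0.10)(-0.20) − (-0.30)(0.90) = 0.2900
  C_32 = −[(0.90)(-0.20) − (-0.30)(-0.20)] = 0.2400
  C_33 = (0.90)(0.90) − (-0.10)(-0.20) = 0.7900
det(I−A) = Σ_j (I−A)_1j·C_1j = (0.90)(0.5250) + (-0.10)(0.1800) + (-0.30)(0.2850) = 0.3690
adj(I−A) = Cᵀ =
  [ 0.5250   0.1550   0.2900]
  [ 0.1800   0.5100   0.2400]
  [ 0.2850   0.2950   0.7900]
(I − A)⁻¹ = adj(I−A) / det(I−A) ≈
  [   1.4228     0.4201     0.7859]
  [   0.4878     1.3821     0.6504]
  [   0.7724     0.7995     2.1409]
First solve x = (I − A)⁻¹ d = adj(I−A)·d / det(I−A); in particular x_M = (0.5250·60 + 0.1550·55 + 0.2900·65) / 0.3690 = 58.875 / 0.3690 ≈ 159.553.
Intermediate flow from E to M: z_EM = a_EM · x_M = 0.25 × 58.875 / 0.3690 = 14.71875 / 0.3690 ≈ 39.9.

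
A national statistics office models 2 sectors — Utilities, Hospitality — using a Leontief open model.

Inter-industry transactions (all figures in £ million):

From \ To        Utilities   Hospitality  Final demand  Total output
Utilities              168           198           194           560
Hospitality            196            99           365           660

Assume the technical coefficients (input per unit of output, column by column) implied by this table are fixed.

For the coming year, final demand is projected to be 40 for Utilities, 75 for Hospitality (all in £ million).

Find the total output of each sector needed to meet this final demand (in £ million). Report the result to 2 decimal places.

Technical coefficients a_ij = z_ij / X_j:
  a_UU = 168/560 = 0.30, a_HU = 196/560 = 0.35
  a_UH = 198/660 = 0.30, a_HH = 99/660 = 0.15
I − A =
  [   0.70    -0.30]
  [  -0.35     0.85]
det(I−A) = (0.70)(0.85) − (-0.30)(-0.35) = 0.4900
adj(I−A) = [[0.85, 0.30], [0.35, 0.70]]
(I − A)⁻¹ = adj(I−A) / det(I−A) ≈
  [   1.7347     0.6122]
  [   0.7143     1.4286]
x = (I − A)⁻¹ d = adj(I−A)·d / det(I−A), with det(I−A) = 0.4900:
  x_U = (0.85·40 + 0.30·75) / 0.4900 = 56.50 / 0.4900 ≈ 115.31
  x_H = (0.35·40 + 0.70·75) / 0.4900 = 66.50 / 0.4900 ≈ 135.71

x_U = 115.31, x_H = 135.71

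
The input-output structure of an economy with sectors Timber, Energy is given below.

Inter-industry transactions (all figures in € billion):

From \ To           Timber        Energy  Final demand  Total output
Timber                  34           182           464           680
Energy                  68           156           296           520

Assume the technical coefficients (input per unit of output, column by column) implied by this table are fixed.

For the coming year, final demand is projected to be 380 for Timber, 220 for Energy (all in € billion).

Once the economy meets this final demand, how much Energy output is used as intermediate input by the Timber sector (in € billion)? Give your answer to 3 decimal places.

z_ET = 54.444

Technical coefficients a_ij = z_ij / X_j:
  a_TT = 34/680 = 0.05, a_ET = 68/680 = 0.10
  a_TE = 182/520 = 0.35, a_EE = 156/520 = 0.30
I − A =
  [   0.95    -0.35]
  [  -0.10     0.70]
det(I−A) = (0.95)(0.70) − (-0.35)(-0.10) = 0.6300
adj(I−A) = [[0.70, 0.35], [0.10, 0.95]]
(I − A)⁻¹ = adj(I−A) / det(I−A) ≈
  [   1.1111     0.5556]
  [   0.1587     1.5079]
First solve x = (I − A)⁻¹ d = adj(I−A)·d / det(I−A); in particular x_T = (0.70·380 + 0.35·220) / 0.6300 = 343.00 / 0.6300 ≈ 544.44444.
Intermediate flow from E to T: z_ET = a_ET · x_T = 0.10 × 343.00 / 0.6300 = 34.30 / 0.6300 ≈ 54.444.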